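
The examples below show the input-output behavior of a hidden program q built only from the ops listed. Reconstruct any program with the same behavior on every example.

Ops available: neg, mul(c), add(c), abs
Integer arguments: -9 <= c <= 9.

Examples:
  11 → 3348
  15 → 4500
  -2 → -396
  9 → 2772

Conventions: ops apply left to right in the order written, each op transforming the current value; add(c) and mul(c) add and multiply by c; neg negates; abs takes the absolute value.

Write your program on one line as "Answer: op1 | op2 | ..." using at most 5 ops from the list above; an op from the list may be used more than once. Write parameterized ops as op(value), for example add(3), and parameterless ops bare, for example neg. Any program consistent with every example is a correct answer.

mul(-8) | add(-5) | mul(-4) | mul(9)

Check, running the answer program on each example:
  11 -> -88 -> -93 -> 372 -> 3348
  15 -> -120 -> -125 -> 500 -> 4500
  -2 -> 16 -> 11 -> -44 -> -396
  9 -> -72 -> -77 -> 308 -> 2772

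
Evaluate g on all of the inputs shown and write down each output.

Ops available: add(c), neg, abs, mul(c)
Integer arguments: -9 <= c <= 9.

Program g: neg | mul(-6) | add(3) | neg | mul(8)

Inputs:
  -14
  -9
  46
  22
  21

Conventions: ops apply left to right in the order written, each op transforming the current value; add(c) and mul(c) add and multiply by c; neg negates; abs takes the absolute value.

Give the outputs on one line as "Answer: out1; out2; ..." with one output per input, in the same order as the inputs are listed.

Execution, op by op:
  -14 -> 14 -> -84 -> -81 -> 81 -> 648
  -9 -> 9 -> -54 -> -51 -> 51 -> 408
  46 -> -46 -> 276 -> 279 -> -279 -> -2232
  22 -> -22 -> 132 -> 135 -> -135 -> -1080
  21 -> -21 -> 126 -> 129 -> -129 -> -1032

648; 408; -2232; -1080; -1032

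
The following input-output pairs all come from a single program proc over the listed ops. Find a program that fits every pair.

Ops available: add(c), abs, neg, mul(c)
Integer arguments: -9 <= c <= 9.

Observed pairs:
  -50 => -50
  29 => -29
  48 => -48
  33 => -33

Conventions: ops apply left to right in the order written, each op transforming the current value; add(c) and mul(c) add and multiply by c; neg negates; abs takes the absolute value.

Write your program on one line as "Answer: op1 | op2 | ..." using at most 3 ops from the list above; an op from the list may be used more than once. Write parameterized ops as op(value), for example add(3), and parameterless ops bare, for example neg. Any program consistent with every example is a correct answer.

abs | neg

Check, running the answer program on each example:
  -50 -> 50 -> -50
  29 -> 29 -> -29
  48 -> 48 -> -48
  33 -> 33 -> -33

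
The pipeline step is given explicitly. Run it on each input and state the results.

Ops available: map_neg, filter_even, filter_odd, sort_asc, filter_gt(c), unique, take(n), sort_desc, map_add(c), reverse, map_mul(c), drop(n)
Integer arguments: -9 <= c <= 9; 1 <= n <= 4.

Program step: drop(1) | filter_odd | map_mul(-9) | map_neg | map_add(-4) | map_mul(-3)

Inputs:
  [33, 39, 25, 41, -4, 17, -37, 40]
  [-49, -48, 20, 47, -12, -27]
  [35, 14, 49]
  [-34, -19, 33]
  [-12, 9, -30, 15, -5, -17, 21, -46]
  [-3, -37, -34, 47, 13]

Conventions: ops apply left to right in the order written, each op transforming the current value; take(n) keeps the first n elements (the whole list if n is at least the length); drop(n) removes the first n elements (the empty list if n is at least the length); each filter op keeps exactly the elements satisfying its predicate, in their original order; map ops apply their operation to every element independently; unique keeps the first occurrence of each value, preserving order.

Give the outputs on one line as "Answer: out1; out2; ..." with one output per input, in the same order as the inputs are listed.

Execution, op by op:
  [33, 39, 25, 41, -4, 17, -37, 40] -> [39, 25, 41, -4, 17, -37, 40] -> [39, 25, 41, 17, -37] -> [-351, -225, -369, -153, 333] -> [351, 225, 369, 153, -333] -> [347, 221, 365, 149, -337] -> [-1041, -663, -1095, -447, 1011]
  [-49, -48, 20, 47, -12, -27] -> [-48, 20, 47, -12, -27] -> [47, -27] -> [-423, 243] -> [423, -243] -> [419, -247] -> [-1257, 741]
  [35, 14, 49] -> [14, 49] -> [49] -> [-441] -> [441] -> [437] -> [-1311]
  [-34, -19, 33] -> [-19, 33] -> [-19, 33] -> [171, -297] -> [-171, 297] -> [-175, 293] -> [525, -879]
  [-12, 9, -30, 15, -5, -17, 21, -46] -> [9, -30, 15, -5, -17, 21, -46] -> [9, 15, -5, -17, 21] -> [-81, -135, 45, 153, -189] -> [81, 135, -45, -153, 189] -> [77, 131, -49, -157, 185] -> [-231, -393, 147, 471, -555]
  [-3, -37, -34, 47, 13] -> [-37, -34, 47, 13] -> [-37, 47, 13] -> [333, -423, -117] -> [-333, 423, 117] -> [-337, 419, 113] -> [1011, -1257, -339]

[-1041, -663, -1095, -447, 1011]; [-1257, 741]; [-1311]; [525, -879]; [-231, -393, 147, 471, -555]; [1011, -1257, -339]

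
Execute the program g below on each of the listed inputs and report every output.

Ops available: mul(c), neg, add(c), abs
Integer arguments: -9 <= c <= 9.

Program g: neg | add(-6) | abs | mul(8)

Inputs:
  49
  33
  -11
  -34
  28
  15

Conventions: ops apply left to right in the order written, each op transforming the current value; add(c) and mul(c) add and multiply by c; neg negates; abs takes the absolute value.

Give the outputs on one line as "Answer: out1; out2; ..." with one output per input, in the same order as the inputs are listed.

Execution, op by op:
  49 -> -49 -> -55 -> 55 -> 440
  33 -> -33 -> -39 -> 39 -> 312
  -11 -> 11 -> 5 -> 5 -> 40
  -34 -> 34 -> 28 -> 28 -> 224
  28 -> -28 -> -34 -> 34 -> 272
  15 -> -15 -> -21 -> 21 -> 168

440; 312; 40; 224; 272; 168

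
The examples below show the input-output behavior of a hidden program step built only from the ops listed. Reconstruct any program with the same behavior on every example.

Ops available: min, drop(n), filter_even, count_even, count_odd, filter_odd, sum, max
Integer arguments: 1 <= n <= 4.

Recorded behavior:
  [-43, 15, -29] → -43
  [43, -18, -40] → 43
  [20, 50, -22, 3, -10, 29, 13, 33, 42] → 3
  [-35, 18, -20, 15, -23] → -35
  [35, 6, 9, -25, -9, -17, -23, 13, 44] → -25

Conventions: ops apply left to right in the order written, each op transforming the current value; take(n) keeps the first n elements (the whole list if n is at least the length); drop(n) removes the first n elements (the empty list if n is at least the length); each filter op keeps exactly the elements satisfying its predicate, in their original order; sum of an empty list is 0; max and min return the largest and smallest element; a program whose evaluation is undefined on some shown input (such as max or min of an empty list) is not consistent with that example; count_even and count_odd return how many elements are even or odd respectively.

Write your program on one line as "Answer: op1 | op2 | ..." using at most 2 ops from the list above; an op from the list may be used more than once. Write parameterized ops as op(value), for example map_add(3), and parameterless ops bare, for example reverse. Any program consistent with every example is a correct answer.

filter_odd | min

Check, running the answer program on each example:
  [-43, 15, -29] -> [-43, 15, -29] -> -43
  [43, -18, -40] -> [43] -> 43
  [20, 50, -22, 3, -10, 29, 13, 33, 42] -> [3, 29, 13, 33] -> 3
  [-35, 18, -20, 15, -23] -> [-35, 15, -23] -> -35
  [35, 6, 9, -25, -9, -17, -23, 13, 44] -> [35, 9, -25, -9, -17, -23, 13] -> -25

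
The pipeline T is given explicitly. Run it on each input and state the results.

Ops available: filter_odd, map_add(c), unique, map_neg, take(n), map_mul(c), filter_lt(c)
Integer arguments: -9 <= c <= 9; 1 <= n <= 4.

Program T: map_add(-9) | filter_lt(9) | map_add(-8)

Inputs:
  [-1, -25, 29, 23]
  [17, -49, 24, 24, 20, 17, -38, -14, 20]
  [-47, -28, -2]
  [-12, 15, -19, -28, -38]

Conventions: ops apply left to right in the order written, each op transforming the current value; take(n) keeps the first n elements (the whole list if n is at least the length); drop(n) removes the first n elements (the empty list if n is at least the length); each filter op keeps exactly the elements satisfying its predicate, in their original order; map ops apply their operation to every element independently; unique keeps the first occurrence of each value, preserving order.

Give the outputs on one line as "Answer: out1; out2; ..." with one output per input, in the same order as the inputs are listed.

Execution, op by op:
  [-1, -25, 29, 23] -> [-10, -34, 20, 14] -> [-10, -34] -> [-18, -42]
  [17, -49, 24, 24, 20, 17, -38, -14, 20] -> [8, -58, 15, 15, 11, 8, -47, -23, 11] -> [8, -58, 8, -47, -23] -> [0, -66, 0, -55, -31]
  [-47, -28, -2] -> [-56, -37, -11] -> [-56, -37, -11] -> [-64, -45, -19]
  [-12, 15, -19, -28, -38] -> [-21, 6, -28, -37, -47] -> [-21, 6, -28, -37, -47] -> [-29, -2, -36, -45, -55]

[-18, -42]; [0, -66, 0, -55, -31]; [-64, -45, -19]; [-29, -2, -36, -45, -55]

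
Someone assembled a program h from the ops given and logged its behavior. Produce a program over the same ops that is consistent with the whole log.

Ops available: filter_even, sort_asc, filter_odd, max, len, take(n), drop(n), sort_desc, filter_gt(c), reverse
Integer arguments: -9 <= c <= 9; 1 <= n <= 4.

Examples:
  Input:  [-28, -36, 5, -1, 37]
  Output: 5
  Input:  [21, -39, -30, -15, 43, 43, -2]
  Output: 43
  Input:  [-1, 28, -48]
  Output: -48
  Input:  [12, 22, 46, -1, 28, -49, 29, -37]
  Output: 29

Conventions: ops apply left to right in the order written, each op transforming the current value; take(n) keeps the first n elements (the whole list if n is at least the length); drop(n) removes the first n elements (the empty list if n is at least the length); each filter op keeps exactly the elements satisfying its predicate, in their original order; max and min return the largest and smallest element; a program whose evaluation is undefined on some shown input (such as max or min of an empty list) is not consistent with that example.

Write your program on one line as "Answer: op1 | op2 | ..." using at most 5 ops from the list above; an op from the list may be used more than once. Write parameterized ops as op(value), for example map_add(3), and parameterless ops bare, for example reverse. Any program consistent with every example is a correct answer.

drop(1) | reverse | sort_desc | drop(1) | max

Check, running the answer program on each example:
  [-28, -36, 5, -1, 37] -> [-36, 5, -1, 37] -> [37, -1, 5, -36] -> [37, 5, -1, -36] -> [5, -1, -36] -> 5
  [21, -39, -30, -15, 43, 43, -2] -> [-39, -30, -15, 43, 43, -2] -> [-2, 43, 43, -15, -30, -39] -> [43, 43, -2, -15, -30, -39] -> [43, -2, -15, -30, -39] -> 43
  [-1, 28, -48] -> [28, -48] -> [-48, 28] -> [28, -48] -> [-48] -> -48
  [12, 22, 46, -1, 28, -49, 29, -37] -> [22, 46, -1, 28, -49, 29, -37] -> [-37, 29, -49, 28, -1, 46, 22] -> [46, 29, 28, 22, -1, -37, -49] -> [29, 28, 22, -1, -37, -49] -> 29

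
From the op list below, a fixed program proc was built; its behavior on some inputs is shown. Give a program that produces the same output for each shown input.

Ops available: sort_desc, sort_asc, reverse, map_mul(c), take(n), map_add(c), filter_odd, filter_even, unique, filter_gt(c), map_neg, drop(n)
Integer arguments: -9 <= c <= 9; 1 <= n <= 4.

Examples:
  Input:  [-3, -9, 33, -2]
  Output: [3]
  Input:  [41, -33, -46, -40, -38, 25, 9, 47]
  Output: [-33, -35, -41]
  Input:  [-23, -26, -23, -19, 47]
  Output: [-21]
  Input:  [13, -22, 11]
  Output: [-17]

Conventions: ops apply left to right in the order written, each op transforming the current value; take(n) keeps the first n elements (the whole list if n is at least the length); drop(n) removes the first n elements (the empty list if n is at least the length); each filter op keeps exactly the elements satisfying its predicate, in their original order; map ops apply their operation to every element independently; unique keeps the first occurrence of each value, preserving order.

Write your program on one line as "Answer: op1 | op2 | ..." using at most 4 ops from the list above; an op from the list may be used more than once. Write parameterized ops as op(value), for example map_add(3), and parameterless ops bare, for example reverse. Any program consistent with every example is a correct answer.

filter_even | reverse | map_add(-2) | map_add(7)

Check, running the answer program on each example:
  [-3, -9, 33, -2] -> [-2] -> [-2] -> [-4] -> [3]
  [41, -33, -46, -40, -38, 25, 9, 47] -> [-46, -40, -38] -> [-38, -40, -46] -> [-40, -42, -48] -> [-33, -35, -41]
  [-23, -26, -23, -19, 47] -> [-26] -> [-26] -> [-28] -> [-21]
  [13, -22, 11] -> [-22] -> [-22] -> [-24] -> [-17]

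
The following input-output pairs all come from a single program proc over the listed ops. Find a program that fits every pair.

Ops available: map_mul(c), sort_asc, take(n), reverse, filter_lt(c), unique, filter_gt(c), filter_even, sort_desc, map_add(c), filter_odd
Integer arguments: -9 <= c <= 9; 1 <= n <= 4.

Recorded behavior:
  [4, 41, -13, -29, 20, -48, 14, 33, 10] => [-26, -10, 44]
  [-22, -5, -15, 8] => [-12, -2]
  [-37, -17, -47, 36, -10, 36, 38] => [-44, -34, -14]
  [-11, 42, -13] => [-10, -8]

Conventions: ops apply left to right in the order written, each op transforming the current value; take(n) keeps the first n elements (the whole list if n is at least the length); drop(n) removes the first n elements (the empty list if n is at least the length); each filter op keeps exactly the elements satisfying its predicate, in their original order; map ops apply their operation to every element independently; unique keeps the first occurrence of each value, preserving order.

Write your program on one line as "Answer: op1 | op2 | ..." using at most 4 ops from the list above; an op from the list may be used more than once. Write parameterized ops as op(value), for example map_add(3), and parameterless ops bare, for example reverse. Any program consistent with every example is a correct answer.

take(4) | sort_asc | filter_odd | map_add(3)

Check, running the answer program on each example:
  [4, 41, -13, -29, 20, -48, 14, 33, 10] -> [4, 41, -13, -29] -> [-29, -13, 4, 41] -> [-29, -13, 41] -> [-26, -10, 44]
  [-22, -5, -15, 8] -> [-22, -5, -15, 8] -> [-22, -15, -5, 8] -> [-15, -5] -> [-12, -2]
  [-37, -17, -47, 36, -10, 36, 38] -> [-37, -17, -47, 36] -> [-47, -37, -17, 36] -> [-47, -37, -17] -> [-44, -34, -14]
  [-11, 42, -13] -> [-11, 42, -13] -> [-13, -11, 42] -> [-13, -11] -> [-10, -8]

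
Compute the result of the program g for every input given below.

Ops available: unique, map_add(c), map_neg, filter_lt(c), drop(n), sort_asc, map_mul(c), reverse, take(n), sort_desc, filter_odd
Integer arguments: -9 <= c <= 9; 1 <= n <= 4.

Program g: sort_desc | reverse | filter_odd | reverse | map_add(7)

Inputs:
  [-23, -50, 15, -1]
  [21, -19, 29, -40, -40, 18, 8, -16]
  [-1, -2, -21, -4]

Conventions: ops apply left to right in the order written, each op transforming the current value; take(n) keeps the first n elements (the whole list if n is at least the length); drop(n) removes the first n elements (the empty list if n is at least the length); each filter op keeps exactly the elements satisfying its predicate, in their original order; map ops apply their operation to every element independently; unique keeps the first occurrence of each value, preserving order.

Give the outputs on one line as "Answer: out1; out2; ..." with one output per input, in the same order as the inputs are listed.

[22, 6, -16]; [36, 28, -12]; [6, -14]

Execution, op by op:
  [-23, -50, 15, -1] -> [15, -1, -23, -50] -> [-50, -23, -1, 15] -> [-23, -1, 15] -> [15, -1, -23] -> [22, 6, -16]
  [21, -19, 29, -40, -40, 18, 8, -16] -> [29, 21, 18, 8, -16, -19, -40, -40] -> [-40, -40, -19, -16, 8, 18, 21, 29] -> [-19, 21, 29] -> [29, 21, -19] -> [36, 28, -12]
  [-1, -2, -21, -4] -> [-1, -2, -4, -21] -> [-21, -4, -2, -1] -> [-21, -1] -> [-1, -21] -> [6, -14]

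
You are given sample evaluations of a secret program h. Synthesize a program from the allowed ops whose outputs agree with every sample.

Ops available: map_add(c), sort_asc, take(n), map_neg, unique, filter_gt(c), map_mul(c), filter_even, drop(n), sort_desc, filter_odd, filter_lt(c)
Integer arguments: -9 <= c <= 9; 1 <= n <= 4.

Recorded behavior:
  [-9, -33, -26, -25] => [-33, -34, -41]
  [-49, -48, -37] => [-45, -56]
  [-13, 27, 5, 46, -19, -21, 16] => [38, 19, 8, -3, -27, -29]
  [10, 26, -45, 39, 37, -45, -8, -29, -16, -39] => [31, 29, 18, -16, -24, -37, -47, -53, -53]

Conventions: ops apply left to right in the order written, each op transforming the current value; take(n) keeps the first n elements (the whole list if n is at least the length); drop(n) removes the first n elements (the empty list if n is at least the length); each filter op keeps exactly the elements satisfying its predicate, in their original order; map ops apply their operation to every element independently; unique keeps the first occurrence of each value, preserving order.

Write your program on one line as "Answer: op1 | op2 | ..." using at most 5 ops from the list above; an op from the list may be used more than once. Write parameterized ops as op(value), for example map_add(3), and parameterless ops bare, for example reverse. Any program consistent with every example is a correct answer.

drop(1) | map_add(-4) | map_add(-4) | sort_desc

Check, running the answer program on each example:
  [-9, -33, -26, -25] -> [-33, -26, -25] -> [-37, -30, -29] -> [-41, -34, -33] -> [-33, -34, -41]
  [-49, -48, -37] -> [-48, -37] -> [-52, -41] -> [-56, -45] -> [-45, -56]
  [-13, 27, 5, 46, -19, -21, 16] -> [27, 5, 46, -19, -21, 16] -> [23, 1, 42, -23, -25, 12] -> [19, -3, 38, -27, -29, 8] -> [38, 19, 8, -3, -27, -29]
  [10, 26, -45, 39, 37, -45, -8, -29, -16, -39] -> [26, -45, 39, 37, -45, -8, -29, -16, -39] -> [22, -49, 35, 33, -49, -12, -33, -20, -43] -> [18, -53, 31, 29, -53, -16, -37, -24, -47] -> [31, 29, 18, -16, -24, -37, -47, -53, -53]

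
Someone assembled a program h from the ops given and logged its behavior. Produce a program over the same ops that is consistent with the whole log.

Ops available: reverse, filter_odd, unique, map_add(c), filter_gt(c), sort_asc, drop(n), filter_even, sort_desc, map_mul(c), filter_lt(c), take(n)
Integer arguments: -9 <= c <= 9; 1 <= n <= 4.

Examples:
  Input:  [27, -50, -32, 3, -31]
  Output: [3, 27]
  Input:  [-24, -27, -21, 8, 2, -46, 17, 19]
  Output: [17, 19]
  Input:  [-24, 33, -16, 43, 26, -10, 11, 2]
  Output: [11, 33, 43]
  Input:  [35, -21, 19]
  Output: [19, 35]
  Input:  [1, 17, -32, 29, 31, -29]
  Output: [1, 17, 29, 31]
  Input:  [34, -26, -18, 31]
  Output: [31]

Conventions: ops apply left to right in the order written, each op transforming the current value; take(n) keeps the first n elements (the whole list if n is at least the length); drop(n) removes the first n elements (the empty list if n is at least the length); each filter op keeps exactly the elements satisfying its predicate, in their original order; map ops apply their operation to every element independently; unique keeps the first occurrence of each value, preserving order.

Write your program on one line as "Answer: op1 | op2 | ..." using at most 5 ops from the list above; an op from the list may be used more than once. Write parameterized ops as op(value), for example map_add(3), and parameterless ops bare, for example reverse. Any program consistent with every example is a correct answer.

reverse | filter_gt(-3) | filter_odd | sort_asc

Check, running the answer program on each example:
  [27, -50, -32, 3, -31] -> [-31, 3, -32, -50, 27] -> [3, 27] -> [3, 27] -> [3, 27]
  [-24, -27, -21, 8, 2, -46, 17, 19] -> [19, 17, -46, 2, 8, -21, -27, -24] -> [19, 17, 2, 8] -> [19, 17] -> [17, 19]
  [-24, 33, -16, 43, 26, -10, 11, 2] -> [2, 11, -10, 26, 43, -16, 33, -24] -> [2, 11, 26, 43, 33] -> [11, 43, 33] -> [11, 33, 43]
  [35, -21, 19] -> [19, -21, 35] -> [19, 35] -> [19, 35] -> [19, 35]
  [1, 17, -32, 29, 31, -29] -> [-29, 31, 29, -32, 17, 1] -> [31, 29, 17, 1] -> [31, 29, 17, 1] -> [1, 17, 29, 31]
  [34, -26, -18, 31] -> [31, -18, -26, 34] -> [31, 34] -> [31] -> [31]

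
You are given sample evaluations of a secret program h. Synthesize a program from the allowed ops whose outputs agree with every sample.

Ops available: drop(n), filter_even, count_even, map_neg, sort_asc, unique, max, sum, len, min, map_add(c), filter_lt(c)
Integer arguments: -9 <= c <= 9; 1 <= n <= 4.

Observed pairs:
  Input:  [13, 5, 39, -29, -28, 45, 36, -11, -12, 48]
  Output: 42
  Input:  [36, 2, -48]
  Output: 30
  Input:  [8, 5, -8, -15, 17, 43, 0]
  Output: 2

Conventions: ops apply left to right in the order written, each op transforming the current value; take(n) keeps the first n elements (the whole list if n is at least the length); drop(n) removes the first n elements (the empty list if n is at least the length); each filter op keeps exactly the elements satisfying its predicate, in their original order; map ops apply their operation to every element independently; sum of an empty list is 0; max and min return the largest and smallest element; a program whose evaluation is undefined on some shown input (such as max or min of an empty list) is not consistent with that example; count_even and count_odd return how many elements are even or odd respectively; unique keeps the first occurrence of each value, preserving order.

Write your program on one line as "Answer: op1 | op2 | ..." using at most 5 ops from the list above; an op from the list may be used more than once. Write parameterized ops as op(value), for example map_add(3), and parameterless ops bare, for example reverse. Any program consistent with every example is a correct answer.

sort_asc | filter_even | map_add(-6) | max

Check, running the answer program on each example:
  [13, 5, 39, -29, -28, 45, 36, -11, -12, 48] -> [-29, -28, -12, -11, 5, 13, 36, 39, 45, 48] -> [-28, -12, 36, 48] -> [-34, -18, 30, 42] -> 42
  [36, 2, -48] -> [-48, 2, 36] -> [-48, 2, 36] -> [-54, -4, 30] -> 30
  [8, 5, -8, -15, 17, 43, 0] -> [-15, -8, 0, 5, 8, 17, 43] -> [-8, 0, 8] -> [-14, -6, 2] -> 2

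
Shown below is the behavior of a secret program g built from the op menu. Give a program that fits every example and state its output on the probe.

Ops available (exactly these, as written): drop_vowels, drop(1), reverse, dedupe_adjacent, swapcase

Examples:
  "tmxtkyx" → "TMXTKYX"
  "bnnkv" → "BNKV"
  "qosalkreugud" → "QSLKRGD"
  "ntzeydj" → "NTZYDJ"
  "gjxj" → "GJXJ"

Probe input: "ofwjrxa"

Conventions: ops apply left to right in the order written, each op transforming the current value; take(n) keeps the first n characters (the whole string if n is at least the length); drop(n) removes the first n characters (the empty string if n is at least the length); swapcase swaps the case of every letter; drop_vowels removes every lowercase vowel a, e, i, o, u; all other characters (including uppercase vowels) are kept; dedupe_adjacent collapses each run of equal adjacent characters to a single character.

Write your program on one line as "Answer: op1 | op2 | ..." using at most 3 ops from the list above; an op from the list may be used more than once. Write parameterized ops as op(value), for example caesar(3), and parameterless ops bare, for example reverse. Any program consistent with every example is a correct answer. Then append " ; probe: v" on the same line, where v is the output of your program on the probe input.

dedupe_adjacent | drop_vowels | swapcase ; probe: "FWJRX"

Check, running the answer program on each example:
  "tmxtkyx" -> "tmxtkyx" -> "tmxtkyx" -> "TMXTKYX"
  "bnnkv" -> "bnkv" -> "bnkv" -> "BNKV"
  "qosalkreugud" -> "qosalkreugud" -> "qslkrgd" -> "QSLKRGD"
  "ntzeydj" -> "ntzeydj" -> "ntzydj" -> "NTZYDJ"
  "gjxj" -> "gjxj" -> "gjxj" -> "GJXJ"
  probe: "ofwjrxa" -> "ofwjrxa" -> "fwjrx" -> "FWJRX"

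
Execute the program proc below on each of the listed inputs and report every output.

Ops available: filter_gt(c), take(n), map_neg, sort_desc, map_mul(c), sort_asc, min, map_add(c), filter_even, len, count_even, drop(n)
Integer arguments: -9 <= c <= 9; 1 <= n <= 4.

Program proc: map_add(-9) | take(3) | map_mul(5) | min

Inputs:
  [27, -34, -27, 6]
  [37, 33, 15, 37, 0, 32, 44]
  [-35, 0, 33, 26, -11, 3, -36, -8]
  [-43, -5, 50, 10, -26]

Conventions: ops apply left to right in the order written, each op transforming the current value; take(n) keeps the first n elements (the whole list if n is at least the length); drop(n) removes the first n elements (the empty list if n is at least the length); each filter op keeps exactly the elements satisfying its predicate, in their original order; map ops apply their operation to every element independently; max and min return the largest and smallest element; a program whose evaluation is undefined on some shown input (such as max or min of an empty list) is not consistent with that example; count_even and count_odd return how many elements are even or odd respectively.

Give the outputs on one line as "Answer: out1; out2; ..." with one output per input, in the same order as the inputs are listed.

Execution, op by op:
  [27, -34, -27, 6] -> [18, -43, -36, -3] -> [18, -43, -36] -> [90, -215, -180] -> -215
  [37, 33, 15, 37, 0, 32, 44] -> [28, 24, 6, 28, -9, 23, 35] -> [28, 24, 6] -> [140, 120, 30] -> 30
  [-35, 0, 33, 26, -11, 3, -36, -8] -> [-44, -9, 24, 17, -20, -6, -45, -17] -> [-44, -9, 24] -> [-220, -45, 120] -> -220
  [-43, -5, 50, 10, -26] -> [-52, -14, 41, 1, -35] -> [-52, -14, 41] -> [-260, -70, 205] -> -260

-215; 30; -220; -260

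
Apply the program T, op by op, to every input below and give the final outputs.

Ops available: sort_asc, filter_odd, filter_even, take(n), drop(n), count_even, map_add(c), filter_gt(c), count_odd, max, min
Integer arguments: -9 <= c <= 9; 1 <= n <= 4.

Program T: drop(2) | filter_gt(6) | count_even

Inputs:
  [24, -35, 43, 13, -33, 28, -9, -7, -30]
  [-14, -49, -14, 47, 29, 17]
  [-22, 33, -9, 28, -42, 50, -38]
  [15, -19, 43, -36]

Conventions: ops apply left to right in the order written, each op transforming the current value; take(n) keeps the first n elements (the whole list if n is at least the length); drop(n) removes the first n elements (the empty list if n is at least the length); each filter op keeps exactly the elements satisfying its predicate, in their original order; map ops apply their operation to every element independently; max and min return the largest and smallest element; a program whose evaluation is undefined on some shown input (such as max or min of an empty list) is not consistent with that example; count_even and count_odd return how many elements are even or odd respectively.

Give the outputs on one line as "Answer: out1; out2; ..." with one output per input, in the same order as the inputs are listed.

Execution, op by op:
  [24, -35, 43, 13, -33, 28, -9, -7, -30] -> [43, 13, -33, 28, -9, -7, -30] -> [43, 13, 28] -> 1
  [-14, -49, -14, 47, 29, 17] -> [-14, 47, 29, 17] -> [47, 29, 17] -> 0
  [-22, 33, -9, 28, -42, 50, -38] -> [-9, 28, -42, 50, -38] -> [28, 50] -> 2
  [15, -19, 43, -36] -> [43, -36] -> [43] -> 0

1; 0; 2; 0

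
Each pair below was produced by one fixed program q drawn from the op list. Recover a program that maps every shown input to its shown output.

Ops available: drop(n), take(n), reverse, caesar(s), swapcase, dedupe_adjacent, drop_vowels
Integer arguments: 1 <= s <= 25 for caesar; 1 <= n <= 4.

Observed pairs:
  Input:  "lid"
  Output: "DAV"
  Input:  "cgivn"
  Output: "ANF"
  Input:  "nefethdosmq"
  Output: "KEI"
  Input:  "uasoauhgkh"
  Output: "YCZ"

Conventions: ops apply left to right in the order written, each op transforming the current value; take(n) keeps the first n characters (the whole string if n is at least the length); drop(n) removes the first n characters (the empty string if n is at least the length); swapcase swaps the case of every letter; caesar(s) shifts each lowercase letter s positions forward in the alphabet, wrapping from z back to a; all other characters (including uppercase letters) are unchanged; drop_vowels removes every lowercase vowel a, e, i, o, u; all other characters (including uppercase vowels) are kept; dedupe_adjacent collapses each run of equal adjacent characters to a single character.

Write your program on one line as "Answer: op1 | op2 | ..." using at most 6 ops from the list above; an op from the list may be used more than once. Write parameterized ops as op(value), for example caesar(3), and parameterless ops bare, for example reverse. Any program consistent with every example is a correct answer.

reverse | take(3) | caesar(10) | caesar(8) | reverse | swapcase

Check, running the answer program on each example:
  "lid" -> "dil" -> "dil" -> "nsv" -> "vad" -> "dav" -> "DAV"
  "cgivn" -> "nvigc" -> "nvi" -> "xfs" -> "fna" -> "anf" -> "ANF"
  "nefethdosmq" -> "qmsodhtefen" -> "qms" -> "awc" -> "iek" -> "kei" -> "KEI"
  "uasoauhgkh" -> "hkghuaosau" -> "hkg" -> "ruq" -> "zcy" -> "ycz" -> "YCZ"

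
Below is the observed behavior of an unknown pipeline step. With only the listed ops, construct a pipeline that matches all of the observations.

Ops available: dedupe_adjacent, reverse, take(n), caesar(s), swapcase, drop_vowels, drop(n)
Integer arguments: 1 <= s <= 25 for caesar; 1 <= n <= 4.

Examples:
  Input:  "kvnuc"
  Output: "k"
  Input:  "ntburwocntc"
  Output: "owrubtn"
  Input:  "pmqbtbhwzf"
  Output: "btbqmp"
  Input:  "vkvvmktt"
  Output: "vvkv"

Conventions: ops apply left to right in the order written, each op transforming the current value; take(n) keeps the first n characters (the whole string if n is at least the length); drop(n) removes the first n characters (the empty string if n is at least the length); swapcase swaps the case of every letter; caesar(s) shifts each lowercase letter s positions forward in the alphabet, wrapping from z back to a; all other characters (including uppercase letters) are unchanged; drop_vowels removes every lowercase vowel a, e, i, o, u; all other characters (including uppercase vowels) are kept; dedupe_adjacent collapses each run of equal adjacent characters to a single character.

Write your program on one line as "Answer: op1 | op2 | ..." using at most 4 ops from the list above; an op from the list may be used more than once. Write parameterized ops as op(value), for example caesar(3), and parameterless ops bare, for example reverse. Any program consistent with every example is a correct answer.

reverse | caesar(19) | drop(4) | caesar(7)

Check, running the answer program on each example:
  "kvnuc" -> "cunvk" -> "vngod" -> "d" -> "k"
  "ntburwocntc" -> "ctncowrubtn" -> "vmgvhpknumg" -> "hpknumg" -> "owrubtn"
  "pmqbtbhwzf" -> "fzwhbtbqmp" -> "yspaumujfi" -> "umujfi" -> "btbqmp"
  "vkvvmktt" -> "ttkmvvkv" -> "mmdfoodo" -> "oodo" -> "vvkv"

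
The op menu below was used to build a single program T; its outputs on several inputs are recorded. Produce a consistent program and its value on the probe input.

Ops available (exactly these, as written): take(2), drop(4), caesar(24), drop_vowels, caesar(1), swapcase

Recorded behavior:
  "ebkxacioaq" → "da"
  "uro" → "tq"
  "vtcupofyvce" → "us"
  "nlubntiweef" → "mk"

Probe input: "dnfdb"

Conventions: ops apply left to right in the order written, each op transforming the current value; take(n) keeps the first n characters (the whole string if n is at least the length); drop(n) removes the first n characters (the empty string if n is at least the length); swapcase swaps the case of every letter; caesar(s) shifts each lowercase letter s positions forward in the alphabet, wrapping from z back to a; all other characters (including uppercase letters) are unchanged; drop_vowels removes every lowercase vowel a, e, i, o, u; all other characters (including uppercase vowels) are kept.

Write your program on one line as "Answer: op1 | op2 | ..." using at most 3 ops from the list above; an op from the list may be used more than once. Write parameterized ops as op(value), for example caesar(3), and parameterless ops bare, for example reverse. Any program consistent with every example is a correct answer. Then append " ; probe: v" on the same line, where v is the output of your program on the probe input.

caesar(24) | caesar(1) | take(2) ; probe: "cm"

Check, running the answer program on each example:
  "ebkxacioaq" -> "czivyagmyo" -> "dajwzbhnzp" -> "da"
  "uro" -> "spm" -> "tqn" -> "tq"
  "vtcupofyvce" -> "trasnmdwtac" -> "usbtonexubd" -> "us"
  "nlubntiweef" -> "ljszlrguccd" -> "mktamshvdde" -> "mk"
  probe: "dnfdb" -> "bldbz" -> "cmeca" -> "cm"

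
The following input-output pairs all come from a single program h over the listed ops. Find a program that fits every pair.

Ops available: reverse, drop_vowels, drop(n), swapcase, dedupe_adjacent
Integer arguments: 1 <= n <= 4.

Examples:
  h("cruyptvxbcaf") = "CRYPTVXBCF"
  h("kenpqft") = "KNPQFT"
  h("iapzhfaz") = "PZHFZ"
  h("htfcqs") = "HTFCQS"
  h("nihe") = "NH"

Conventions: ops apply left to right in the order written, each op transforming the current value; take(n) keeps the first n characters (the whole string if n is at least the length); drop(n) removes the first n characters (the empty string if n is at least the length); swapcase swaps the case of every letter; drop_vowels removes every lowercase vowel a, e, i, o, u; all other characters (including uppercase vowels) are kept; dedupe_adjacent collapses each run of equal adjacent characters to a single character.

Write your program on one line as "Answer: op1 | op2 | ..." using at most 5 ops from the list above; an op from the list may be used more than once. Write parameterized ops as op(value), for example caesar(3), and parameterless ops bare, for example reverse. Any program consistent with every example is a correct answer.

reverse | drop_vowels | swapcase | reverse

Check, running the answer program on each example:
  "cruyptvxbcaf" -> "facbxvtpyurc" -> "fcbxvtpyrc" -> "FCBXVTPYRC" -> "CRYPTVXBCF"
  "kenpqft" -> "tfqpnek" -> "tfqpnk" -> "TFQPNK" -> "KNPQFT"
  "iapzhfaz" -> "zafhzpai" -> "zfhzp" -> "ZFHZP" -> "PZHFZ"
  "htfcqs" -> "sqcfth" -> "sqcfth" -> "SQCFTH" -> "HTFCQS"
  "nihe" -> "ehin" -> "hn" -> "HN" -> "NH"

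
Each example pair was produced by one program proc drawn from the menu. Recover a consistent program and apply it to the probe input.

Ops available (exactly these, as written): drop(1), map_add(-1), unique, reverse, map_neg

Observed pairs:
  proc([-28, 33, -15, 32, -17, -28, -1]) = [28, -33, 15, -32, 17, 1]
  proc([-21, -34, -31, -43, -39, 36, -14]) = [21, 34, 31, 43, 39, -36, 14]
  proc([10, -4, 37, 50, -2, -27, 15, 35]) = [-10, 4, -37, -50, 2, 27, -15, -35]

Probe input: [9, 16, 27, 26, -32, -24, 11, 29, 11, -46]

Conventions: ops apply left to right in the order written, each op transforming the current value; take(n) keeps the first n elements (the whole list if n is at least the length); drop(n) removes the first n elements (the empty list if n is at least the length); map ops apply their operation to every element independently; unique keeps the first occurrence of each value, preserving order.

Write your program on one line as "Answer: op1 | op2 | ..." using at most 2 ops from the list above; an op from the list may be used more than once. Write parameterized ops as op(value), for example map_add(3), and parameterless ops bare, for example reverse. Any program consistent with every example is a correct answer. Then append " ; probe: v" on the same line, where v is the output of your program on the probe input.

unique | map_neg ; probe: [-9, -16, -27, -26, 32, 24, -11, -29, 46]

Check, running the answer program on each example:
  [-28, 33, -15, 32, -17, -28, -1] -> [-28, 33, -15, 32, -17, -1] -> [28, -33, 15, -32, 17, 1]
  [-21, -34, -31, -43, -39, 36, -14] -> [-21, -34, -31, -43, -39, 36, -14] -> [21, 34, 31, 43, 39, -36, 14]
  [10, -4, 37, 50, -2, -27, 15, 35] -> [10, -4, 37, 50, -2, -27, 15, 35] -> [-10, 4, -37, -50, 2, 27, -15, -35]
  probe: [9, 16, 27, 26, -32, -24, 11, 29, 11, -46] -> [9, 16, 27, 26, -32, -24, 11, 29, -46] -> [-9, -16, -27, -26, 32, 24, -11, -29, 46]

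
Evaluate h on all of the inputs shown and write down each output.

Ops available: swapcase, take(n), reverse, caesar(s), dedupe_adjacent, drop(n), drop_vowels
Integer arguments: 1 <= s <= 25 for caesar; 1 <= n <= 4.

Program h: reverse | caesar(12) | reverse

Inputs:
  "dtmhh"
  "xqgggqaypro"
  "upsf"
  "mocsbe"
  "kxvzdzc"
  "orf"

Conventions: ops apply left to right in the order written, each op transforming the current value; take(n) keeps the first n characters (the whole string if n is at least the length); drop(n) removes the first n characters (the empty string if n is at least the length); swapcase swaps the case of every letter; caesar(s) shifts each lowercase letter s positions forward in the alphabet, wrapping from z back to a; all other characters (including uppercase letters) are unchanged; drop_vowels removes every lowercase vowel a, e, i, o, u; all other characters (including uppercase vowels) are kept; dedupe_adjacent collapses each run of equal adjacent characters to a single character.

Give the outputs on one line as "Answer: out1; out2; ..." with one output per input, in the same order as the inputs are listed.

"pfytt"; "jcssscmkbda"; "gber"; "yaoenq"; "wjhlplo"; "adr"

Execution, op by op:
  "dtmhh" -> "hhmtd" -> "ttyfp" -> "pfytt"
  "xqgggqaypro" -> "orpyaqgggqx" -> "adbkmcssscj" -> "jcssscmkbda"
  "upsf" -> "fspu" -> "rebg" -> "gber"
  "mocsbe" -> "ebscom" -> "qneoay" -> "yaoenq"
  "kxvzdzc" -> "czdzvxk" -> "olplhjw" -> "wjhlplo"
  "orf" -> "fro" -> "rda" -> "adr"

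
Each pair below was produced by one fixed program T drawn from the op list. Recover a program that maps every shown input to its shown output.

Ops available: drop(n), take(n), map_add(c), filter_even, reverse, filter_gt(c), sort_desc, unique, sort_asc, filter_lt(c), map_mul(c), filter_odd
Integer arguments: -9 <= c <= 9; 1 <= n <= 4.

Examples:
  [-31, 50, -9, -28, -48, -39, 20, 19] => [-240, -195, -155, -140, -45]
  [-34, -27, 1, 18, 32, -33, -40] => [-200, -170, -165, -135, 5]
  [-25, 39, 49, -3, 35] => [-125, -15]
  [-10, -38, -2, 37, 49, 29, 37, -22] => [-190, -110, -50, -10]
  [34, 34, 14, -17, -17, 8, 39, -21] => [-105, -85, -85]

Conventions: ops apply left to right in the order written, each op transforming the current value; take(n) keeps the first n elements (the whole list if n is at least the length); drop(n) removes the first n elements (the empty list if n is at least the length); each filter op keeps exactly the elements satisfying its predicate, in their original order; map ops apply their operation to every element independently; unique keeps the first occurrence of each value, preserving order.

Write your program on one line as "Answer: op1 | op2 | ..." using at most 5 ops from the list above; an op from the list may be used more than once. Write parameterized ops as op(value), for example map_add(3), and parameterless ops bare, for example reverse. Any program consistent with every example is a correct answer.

reverse | filter_lt(4) | sort_asc | map_mul(5)

Check, running the answer program on each example:
  [-31, 50, -9, -28, -48, -39, 20, 19] -> [19, 20, -39, -48, -28, -9, 50, -31] -> [-39, -48, -28, -9, -31] -> [-48, -39, -31, -28, -9] -> [-240, -195, -155, -140, -45]
  [-34, -27, 1, 18, 32, -33, -40] -> [-40, -33, 32, 18, 1, -27, -34] -> [-40, -33, 1, -27, -34] -> [-40, -34, -33, -27, 1] -> [-200, -170, -165, -135, 5]
  [-25, 39, 49, -3, 35] -> [35, -3, 49, 39, -25] -> [-3, -25] -> [-25, -3] -> [-125, -15]
  [-10, -38, -2, 37, 49, 29, 37, -22] -> [-22, 37, 29, 49, 37, -2, -38, -10] -> [-22, -2, -38, -10] -> [-38, -22, -10, -2] -> [-190, -110, -50, -10]
  [34, 34, 14, -17, -17, 8, 39, -21] -> [-21, 39, 8, -17, -17, 14, 34, 34] -> [-21, -17, -17] -> [-21, -17, -17] -> [-105, -85, -85]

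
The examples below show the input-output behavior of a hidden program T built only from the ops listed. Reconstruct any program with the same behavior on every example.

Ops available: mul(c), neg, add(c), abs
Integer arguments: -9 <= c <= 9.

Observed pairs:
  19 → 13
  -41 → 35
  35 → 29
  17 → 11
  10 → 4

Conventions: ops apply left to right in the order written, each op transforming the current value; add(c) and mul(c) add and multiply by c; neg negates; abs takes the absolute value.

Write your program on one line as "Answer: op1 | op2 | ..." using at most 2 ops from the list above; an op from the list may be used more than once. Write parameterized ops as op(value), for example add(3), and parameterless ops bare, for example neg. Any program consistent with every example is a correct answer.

abs | add(-6)

Check, running the answer program on each example:
  19 -> 19 -> 13
  -41 -> 41 -> 35
  35 -> 35 -> 29
  17 -> 17 -> 11
  10 -> 10 -> 4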